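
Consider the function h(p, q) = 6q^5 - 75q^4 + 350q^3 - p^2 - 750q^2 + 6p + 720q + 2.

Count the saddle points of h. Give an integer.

h separates as a function of p plus a function of q, so ∇h=0 decouples.
∂h/∂p = -2(p - 3) = 0 at p ∈ {3}; ∂h/∂q = 30(q - 4)(q - 3)(q - 2)(q - 1) = 0 at q ∈ {1, 2, 3, 4}.
The Hessian is diagonal: diag(h_pp, h_qq). Second derivatives: h_pp(3)=-2; h_qq(1)=-180, h_qq(2)=60, h_qq(3)=-60, h_qq(4)=180.
Saddle points occur where the two diagonal entries have opposite signs: (3, 2), (3, 4). Count: 2.

2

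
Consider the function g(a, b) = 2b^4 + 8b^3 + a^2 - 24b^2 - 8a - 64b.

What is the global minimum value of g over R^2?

g(a,b) separates as P(a) + Q(b), so its minimum is min P + min Q.
P'(a) = 2a - 8 vanishes at a ∈ {4}; Q'(b) = 8(b - 2)(b + 1)(b + 4) vanishes at b ∈ {-4, -1, 2}.
Local minima of P (where P''>0): P(4)=-16. Local minima of Q: Q(-4)=-128, Q(2)=-128.
So the global minimum of g is P(4) + Q(-4) = -16 − 128 = -144, attained at (4, -4).

-144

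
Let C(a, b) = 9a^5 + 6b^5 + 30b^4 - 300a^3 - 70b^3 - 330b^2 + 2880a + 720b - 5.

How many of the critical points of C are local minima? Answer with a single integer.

4

C separates as a function of a plus a function of b, so ∇C=0 decouples.
∂C/∂a = 45(a - 4)(a - 2)(a + 2)(a + 4) = 0 at a ∈ {-4, -2, 2, 4}; ∂C/∂b = 30(b - 2)(b - 1)(b + 3)(b + 4) = 0 at b ∈ {-4, -3, 1, 2}.
The Hessian is diagonal: diag(C_aa, C_bb). Second derivatives: C_aa(-4)=-4320, C_aa(-2)=2160, C_aa(2)=-2160, C_aa(4)=4320; C_bb(-4)=-900, C_bb(-3)=600, C_bb(1)=-600, C_bb(2)=900.
Local minima occur where both diagonal entries positive: (-2, -3), (-2, 2), (4, -3), (4, 2). Count: 4.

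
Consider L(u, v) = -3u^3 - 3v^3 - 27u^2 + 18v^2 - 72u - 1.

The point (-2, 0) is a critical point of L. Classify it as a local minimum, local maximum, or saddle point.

The mixed partial ∂²L/∂u∂v is 0, so the Hessian at any point is diag(L_uu, L_vv) = diag(-18(u + 3), 18(-v + 2)).
At (-2, 0): H = diag(-18, 36).
The eigenvalues have opposite signs, so H is indefinite: a saddle point.

saddle point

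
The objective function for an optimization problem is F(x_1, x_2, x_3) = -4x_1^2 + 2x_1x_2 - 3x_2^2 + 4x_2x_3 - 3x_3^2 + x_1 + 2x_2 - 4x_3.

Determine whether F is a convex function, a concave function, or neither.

F is quadratic, so its Hessian is the constant matrix H = [[-8, 2, 0], [2, -6, 4], [0, 4, -6]].
Leading principal minors: -8, 44, -136.
Signs alternate −, +, − ⇒ H ≺ 0 ⇒ concave.

concave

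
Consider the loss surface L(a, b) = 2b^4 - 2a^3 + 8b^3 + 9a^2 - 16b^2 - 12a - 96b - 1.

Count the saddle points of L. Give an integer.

3

L separates as a function of a plus a function of b, so ∇L=0 decouples.
∂L/∂a = -6(a - 2)(a - 1) = 0 at a ∈ {1, 2}; ∂L/∂b = 8(b - 2)(b + 2)(b + 3) = 0 at b ∈ {-3, -2, 2}.
The Hessian is diagonal: diag(L_aa, L_bb). Second derivatives: L_aa(1)=6, L_aa(2)=-6; L_bb(-3)=40, L_bb(-2)=-32, L_bb(2)=160.
Saddle points occur where the two diagonal entries have opposite signs: (1, -2), (2, -3), (2, 2). Count: 3.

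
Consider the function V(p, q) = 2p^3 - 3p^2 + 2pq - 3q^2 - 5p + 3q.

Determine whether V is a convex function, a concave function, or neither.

The term 2p^3 is cubic, so the Hessian is not constant.
∂²V/∂p² = 12p - 6, which takes both signs as p varies (negative for sufficiently negative p). A diagonal entry of the Hessian changing sign means the Hessian is neither positive- nor negative-semidefinite on all of R^2.

neither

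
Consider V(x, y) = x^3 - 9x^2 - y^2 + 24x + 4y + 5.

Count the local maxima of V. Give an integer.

1

V separates as a function of x plus a function of y, so ∇V=0 decouples.
∂V/∂x = 3(x - 4)(x - 2) = 0 at x ∈ {2, 4}; ∂V/∂y = -2(y - 2) = 0 at y ∈ {2}.
The Hessian is diagonal: diag(V_xx, V_yy). Second derivatives: V_xx(2)=-6, V_xx(4)=6; V_yy(2)=-2.
Local maxima occur where both diagonal entries negative: (2, 2). Count: 1.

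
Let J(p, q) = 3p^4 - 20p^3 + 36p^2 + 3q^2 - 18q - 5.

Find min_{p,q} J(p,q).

-32

J(p,q) separates as A(p) + B(q) − 5, so its minimum is min A + min B − 5.
A'(p) = 12p(p - 3)(p - 2) vanishes at p ∈ {0, 2, 3}; B'(q) = 6q - 18 vanishes at q ∈ {3}.
Local minima of A (where A''>0): A(0)=0, A(3)=27. Local minima of B: B(3)=-27.
So the global minimum of J is A(0) + B(3) − 5 = 0 − 27 − 5 = -32, attained at (0, 3).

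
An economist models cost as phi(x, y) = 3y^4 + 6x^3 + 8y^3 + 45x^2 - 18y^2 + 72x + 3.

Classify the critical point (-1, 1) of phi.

local minimum

The mixed partial ∂²phi/∂x∂y is 0, so the Hessian at any point is diag(phi_xx, phi_yy) = diag(18(2x + 5), 12(3y^2 + 4y - 3)).
At (-1, 1): H = diag(54, 48).
Both eigenvalues are positive, so H is positive definite: a local minimum.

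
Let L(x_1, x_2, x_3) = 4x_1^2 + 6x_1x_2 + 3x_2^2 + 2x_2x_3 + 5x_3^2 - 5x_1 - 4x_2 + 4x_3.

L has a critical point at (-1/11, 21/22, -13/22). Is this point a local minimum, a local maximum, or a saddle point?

The Hessian is constant: H = [[8, 6, 0], [6, 6, 2], [0, 2, 10]].
Leading principal minors: Δ₁ = 8, Δ₂ = 12, Δ₃ = 88.
All leading minors are positive, so H is positive definite: a local minimum.

local minimum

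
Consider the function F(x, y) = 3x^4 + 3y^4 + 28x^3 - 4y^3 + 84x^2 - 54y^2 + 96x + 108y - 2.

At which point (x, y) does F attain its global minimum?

(-4, -3)

F(x,y) separates as P(x) + Q(y) − 2, so its minimum is min P + min Q − 2.
P'(x) = 12(x + 1)(x + 2)(x + 4) vanishes at x ∈ {-4, -2, -1}; Q'(y) = 12(y - 3)(y - 1)(y + 3) vanishes at y ∈ {-3, 1, 3}.
Local minima of P (where P''>0): P(-4)=-64, P(-1)=-37. Local minima of Q: Q(-3)=-459, Q(3)=-27.
So the global minimum of F is P(-4) + Q(-3) − 2 = -64 − 459 − 2 = -525, attained at (-4, -3).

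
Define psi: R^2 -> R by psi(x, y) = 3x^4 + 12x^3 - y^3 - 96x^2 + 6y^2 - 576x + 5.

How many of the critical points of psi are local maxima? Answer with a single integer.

1

psi separates as a function of x plus a function of y, so ∇psi=0 decouples.
∂psi/∂x = 12(x - 4)(x + 3)(x + 4) = 0 at x ∈ {-4, -3, 4}; ∂psi/∂y = -3y(y - 4) = 0 at y ∈ {0, 4}.
The Hessian is diagonal: diag(psi_xx, psi_yy). Second derivatives: psi_xx(-4)=96, psi_xx(-3)=-84, psi_xx(4)=672; psi_yy(0)=12, psi_yy(4)=-12.
Local maxima occur where both diagonal entries negative: (-3, 4). Count: 1.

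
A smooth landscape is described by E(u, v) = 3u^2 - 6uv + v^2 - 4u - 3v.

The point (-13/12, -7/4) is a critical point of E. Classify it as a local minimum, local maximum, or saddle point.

The Hessian of E is constant: H = [[6, -6], [-6, 2]].
det(H) = 6·2 − (-6)² = -24.
Since det(H) < 0, H is indefinite and the critical point is a saddle point.

saddle point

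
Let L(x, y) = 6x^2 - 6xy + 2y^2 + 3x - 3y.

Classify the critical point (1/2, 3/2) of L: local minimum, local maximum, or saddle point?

local minimum

The Hessian of L is constant: H = [[12, -6], [-6, 4]].
det(H) = 12·4 − (-6)² = 12.
det(H) > 0 and tr(H) = 16 > 0, so H is positive definite and the point is a local minimum.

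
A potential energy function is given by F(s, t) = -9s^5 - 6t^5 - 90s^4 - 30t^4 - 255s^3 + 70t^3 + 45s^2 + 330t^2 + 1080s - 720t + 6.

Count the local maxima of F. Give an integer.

4

F separates as a function of s plus a function of t, so ∇F=0 decouples.
∂F/∂s = -45(s - 1)(s + 2)(s + 3)(s + 4) = 0 at s ∈ {-4, -3, -2, 1}; ∂F/∂t = -30(t - 2)(t - 1)(t + 3)(t + 4) = 0 at t ∈ {-4, -3, 1, 2}.
The Hessian is diagonal: diag(F_ss, F_tt). Second derivatives: F_ss(-4)=450, F_ss(-3)=-180, F_ss(-2)=270, F_ss(1)=-2700; F_tt(-4)=900, F_tt(-3)=-600, F_tt(1)=600, F_tt(2)=-900.
Local maxima occur where both diagonal entries negative: (-3, -3), (-3, 2), (1, -3), (1, 2). Count: 4.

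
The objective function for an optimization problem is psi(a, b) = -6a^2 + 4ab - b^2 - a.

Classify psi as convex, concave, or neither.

concave

psi is quadratic, so its Hessian is the constant matrix H = [[-12, 4], [4, -2]].
det(H) = 8, tr(H) = -14.
det(H) > 0 and tr(H) < 0, so H is negative definite everywhere: concave.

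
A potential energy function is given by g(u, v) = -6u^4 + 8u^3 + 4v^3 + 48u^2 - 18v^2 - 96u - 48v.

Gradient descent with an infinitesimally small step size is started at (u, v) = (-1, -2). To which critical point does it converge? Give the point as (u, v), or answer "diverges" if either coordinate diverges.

g is separable, so gradient descent decouples: u follows -∂g/∂u, v follows -∂g/∂v.
∂g/∂u = -24(u - 2)(u - 1)(u + 2); at u=-1 this is -144, so u increases.
∂g/∂v = 12(v - 4)(v + 1); at v=-2 this is 72, so v decreases.
The v-coordinate has no critical point in that direction and runs off to infinity.

diverges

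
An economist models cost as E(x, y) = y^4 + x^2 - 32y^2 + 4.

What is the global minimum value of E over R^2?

-252

E(x,y) separates as P(x) + Q(y) + 4, so its minimum is min P + min Q + 4.
P'(x) = 2x vanishes at x ∈ {0}; Q'(y) = 4y(y - 4)(y + 4) vanishes at y ∈ {-4, 0, 4}.
Local minima of P (where P''>0): P(0)=0. Local minima of Q: Q(-4)=-256, Q(4)=-256.
So the global minimum of E is P(0) + Q(-4) + 4 = 0 − 256 + 4 = -252, attained at (0, -4).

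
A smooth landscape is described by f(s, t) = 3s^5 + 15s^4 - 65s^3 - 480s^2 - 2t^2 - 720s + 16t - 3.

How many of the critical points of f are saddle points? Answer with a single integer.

2

f separates as a function of s plus a function of t, so ∇f=0 decouples.
∂f/∂s = 15(s - 4)(s + 1)(s + 3)(s + 4) = 0 at s ∈ {-4, -3, -1, 4}; ∂f/∂t = -4(t - 4) = 0 at t ∈ {4}.
The Hessian is diagonal: diag(f_ss, f_tt). Second derivatives: f_ss(-4)=-360, f_ss(-3)=210, f_ss(-1)=-450, f_ss(4)=4200; f_tt(4)=-4.
Saddle points occur where the two diagonal entries have opposite signs: (-3, 4), (4, 4). Count: 2.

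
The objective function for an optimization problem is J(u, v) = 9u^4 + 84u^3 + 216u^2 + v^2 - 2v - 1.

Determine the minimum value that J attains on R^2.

-2

J(u,v) separates as P(u) + Q(v) − 1, so its minimum is min P + min Q − 1.
P'(u) = 36u(u + 3)(u + 4) vanishes at u ∈ {-4, -3, 0}; Q'(v) = 2v - 2 vanishes at v ∈ {1}.
Local minima of P (where P''>0): P(-4)=384, P(0)=0. Local minima of Q: Q(1)=-1.
So the global minimum of J is P(0) + Q(1) − 1 = 0 − 1 − 1 = -2, attained at (0, 1).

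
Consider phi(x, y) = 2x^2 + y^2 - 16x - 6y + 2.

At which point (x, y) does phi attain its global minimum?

(4, 3)

phi(x,y) separates as P(x) + Q(y) + 2, so its minimum is min P + min Q + 2.
P'(x) = 4x - 16 vanishes at x ∈ {4}; Q'(y) = 2y - 6 vanishes at y ∈ {3}.
Local minima of P (where P''>0): P(4)=-32. Local minima of Q: Q(3)=-9.
So the global minimum of phi is P(4) + Q(3) + 2 = -32 − 9 + 2 = -39, attained at (4, 3).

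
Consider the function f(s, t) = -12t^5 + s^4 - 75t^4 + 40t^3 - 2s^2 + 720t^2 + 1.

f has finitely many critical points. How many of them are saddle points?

f separates as a function of s plus a function of t, so ∇f=0 decouples.
∂f/∂s = 4s(s - 1)(s + 1) = 0 at s ∈ {-1, 0, 1}; ∂f/∂t = -60t(t - 2)(t + 3)(t + 4) = 0 at t ∈ {-4, -3, 0, 2}.
The Hessian is diagonal: diag(f_ss, f_tt). Second derivatives: f_ss(-1)=8, f_ss(0)=-4, f_ss(1)=8; f_tt(-4)=1440, f_tt(-3)=-900, f_tt(0)=1440, f_tt(2)=-3600.
Saddle points occur where the two diagonal entries have opposite signs: (-1, -3), (-1, 2), (0, -4), (0, 0), (1, -3), (1, 2). Count: 6.

6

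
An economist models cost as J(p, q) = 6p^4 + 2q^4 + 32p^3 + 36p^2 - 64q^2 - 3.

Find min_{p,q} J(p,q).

-569

J(p,q) separates as A(p) + B(q) − 3, so its minimum is min A + min B − 3.
A'(p) = 24p(p + 1)(p + 3) vanishes at p ∈ {-3, -1, 0}; B'(q) = 8q(q - 4)(q + 4) vanishes at q ∈ {-4, 0, 4}.
Local minima of A (where A''>0): A(-3)=-54, A(0)=0. Local minima of B: B(-4)=-512, B(4)=-512.
So the global minimum of J is A(-3) + B(-4) − 3 = -54 − 512 − 3 = -569, attained at (-3, -4).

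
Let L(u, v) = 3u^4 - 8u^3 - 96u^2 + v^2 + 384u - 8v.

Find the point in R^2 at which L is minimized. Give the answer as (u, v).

L(u,v) separates as P(u) + Q(v), so its minimum is min P + min Q.
P'(u) = 12(u - 4)(u - 2)(u + 4) vanishes at u ∈ {-4, 2, 4}; Q'(v) = 2v - 8 vanishes at v ∈ {4}.
Local minima of P (where P''>0): P(-4)=-1792, P(4)=256. Local minima of Q: Q(4)=-16.
So the global minimum of L is P(-4) + Q(4) = -1792 − 16 = -1808, attained at (-4, 4).

(-4, 4)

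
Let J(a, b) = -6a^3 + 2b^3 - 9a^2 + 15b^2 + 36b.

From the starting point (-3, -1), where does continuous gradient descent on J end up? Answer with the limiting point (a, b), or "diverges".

(-1, -2)

J is separable, so gradient descent decouples: a follows -∂J/∂a, b follows -∂J/∂b.
∂J/∂a = -18a(a + 1); at a=-3 this is -108, so a increases.
∂J/∂b = 6(b + 2)(b + 3); at b=-1 this is 12, so b decreases.
a converges to its nearest critical value -1 (a local min of the a-part); b converges to -2. The iterate converges to (-1, -2).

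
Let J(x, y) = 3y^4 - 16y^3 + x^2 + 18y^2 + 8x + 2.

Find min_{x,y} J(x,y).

-41

J(x,y) separates as P(x) + Q(y) + 2, so its minimum is min P + min Q + 2.
P'(x) = 2x + 8 vanishes at x ∈ {-4}; Q'(y) = 12y(y - 3)(y - 1) vanishes at y ∈ {0, 1, 3}.
Local minima of P (where P''>0): P(-4)=-16. Local minima of Q: Q(0)=0, Q(3)=-27.
So the global minimum of J is P(-4) + Q(3) + 2 = -16 − 27 + 2 = -41, attained at (-4, 3).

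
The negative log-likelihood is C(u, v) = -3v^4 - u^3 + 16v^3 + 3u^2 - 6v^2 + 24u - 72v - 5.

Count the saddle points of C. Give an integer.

3

C separates as a function of u plus a function of v, so ∇C=0 decouples.
∂C/∂u = -3(u - 4)(u + 2) = 0 at u ∈ {-2, 4}; ∂C/∂v = -12(v - 3)(v - 2)(v + 1) = 0 at v ∈ {-1, 2, 3}.
The Hessian is diagonal: diag(C_uu, C_vv). Second derivatives: C_uu(-2)=18, C_uu(4)=-18; C_vv(-1)=-144, C_vv(2)=36, C_vv(3)=-48.
Saddle points occur where the two diagonal entries have opposite signs: (-2, -1), (-2, 3), (4, 2). Count: 3.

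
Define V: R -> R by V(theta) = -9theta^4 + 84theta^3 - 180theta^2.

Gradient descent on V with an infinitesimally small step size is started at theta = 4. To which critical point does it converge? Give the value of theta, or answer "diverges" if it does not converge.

2

V'(theta) = -36theta(theta - 5)(theta - 2), so V'(4) = 288.
Gradient descent moves in the -V' direction, i.e. theta is decreasing.
The nearest critical point in that direction is theta = 2, where V'' = 216 > 0 (a local minimum). The iterate converges there.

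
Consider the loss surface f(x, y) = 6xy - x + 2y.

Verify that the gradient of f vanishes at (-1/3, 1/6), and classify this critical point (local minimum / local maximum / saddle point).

∇f = (6y - 1, 6x + 2); substituting (-1/3, 1/6) gives ∇f = (0, 0), so (-1/3, 1/6) is indeed a critical point.
The Hessian of f is constant: H = [[0, 6], [6, 0]].
det(H) = 0·0 − 6² = -36.
Since det(H) < 0, H is indefinite and the critical point is a saddle point.

saddle point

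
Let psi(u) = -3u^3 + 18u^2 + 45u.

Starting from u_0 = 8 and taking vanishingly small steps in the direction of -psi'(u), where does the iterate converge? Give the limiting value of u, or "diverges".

diverges

psi'(u) = -9(u - 5)(u + 1), so psi'(8) = -243.
Gradient descent moves in the -psi' direction, i.e. u is increasing.
There is no critical point above u=8, and psi' keeps the same sign, so the iterate runs off to +∞.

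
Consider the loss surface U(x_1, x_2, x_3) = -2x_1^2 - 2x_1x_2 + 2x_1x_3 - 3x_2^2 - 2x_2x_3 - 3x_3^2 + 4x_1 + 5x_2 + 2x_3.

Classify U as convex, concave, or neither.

U is quadratic, so its Hessian is the constant matrix H = [[-4, -2, 2], [-2, -6, -2], [2, -2, -6]].
Leading principal minors: -4, 20, -64.
Signs alternate −, +, − ⇒ H ≺ 0 ⇒ concave.

concave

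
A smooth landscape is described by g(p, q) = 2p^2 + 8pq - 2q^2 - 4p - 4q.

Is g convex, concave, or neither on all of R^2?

neither

g is quadratic, so its Hessian is the constant matrix H = [[4, 8], [8, -4]].
det(H) = -80, tr(H) = 0.
det(H) < 0, so H is indefinite: neither convex nor concave.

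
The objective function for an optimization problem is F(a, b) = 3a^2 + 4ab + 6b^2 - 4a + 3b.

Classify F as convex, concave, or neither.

F is quadratic, so its Hessian is the constant matrix H = [[6, 4], [4, 12]].
det(H) = 56, tr(H) = 18.
det(H) > 0 and tr(H) > 0, so H is positive definite everywhere: convex.

convex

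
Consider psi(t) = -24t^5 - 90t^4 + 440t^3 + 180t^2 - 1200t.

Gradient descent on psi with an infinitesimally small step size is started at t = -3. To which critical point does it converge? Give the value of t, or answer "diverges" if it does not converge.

-5

psi'(t) = -120(t - 2)(t - 1)(t + 1)(t + 5), so psi'(-3) = 9600.
Gradient descent moves in the -psi' direction, i.e. t is decreasing.
The nearest critical point in that direction is t = -5, where psi'' = 20160 > 0 (a local minimum). The iterate converges there.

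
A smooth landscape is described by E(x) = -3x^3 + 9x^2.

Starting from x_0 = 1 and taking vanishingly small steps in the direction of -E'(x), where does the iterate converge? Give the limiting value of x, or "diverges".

E'(x) = -9x(x - 2), so E'(1) = 9.
Gradient descent moves in the -E' direction, i.e. x is decreasing.
The nearest critical point in that direction is x = 0, where E'' = 18 > 0 (a local minimum). The iterate converges there.

0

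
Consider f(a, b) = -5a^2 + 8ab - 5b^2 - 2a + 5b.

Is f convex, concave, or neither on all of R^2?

concave

f is quadratic, so its Hessian is the constant matrix H = [[-10, 8], [8, -10]].
det(H) = 36, tr(H) = -20.
det(H) > 0 and tr(H) < 0, so H is negative definite everywhere: concave.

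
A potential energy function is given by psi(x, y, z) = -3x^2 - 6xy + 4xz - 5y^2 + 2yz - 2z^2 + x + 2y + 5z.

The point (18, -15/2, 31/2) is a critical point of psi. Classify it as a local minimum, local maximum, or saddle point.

local maximum

The Hessian is constant: H = [[-6, -6, 4], [-6, -10, 2], [4, 2, -4]].
Leading principal minors: Δ₁ = -6, Δ₂ = 24, Δ₃ = -8.
The minors alternate sign starting negative (−, +, −), so H is negative definite: a local maximum.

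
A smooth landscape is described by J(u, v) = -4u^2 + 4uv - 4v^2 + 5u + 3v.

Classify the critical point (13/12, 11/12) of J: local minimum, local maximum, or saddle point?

The Hessian of J is constant: H = [[-8, 4], [4, -8]].
det(H) = (-8)·(-8) − 4² = 48.
det(H) > 0 and tr(H) = -16 < 0, so H is negative definite and the point is a local maximum.

local maximum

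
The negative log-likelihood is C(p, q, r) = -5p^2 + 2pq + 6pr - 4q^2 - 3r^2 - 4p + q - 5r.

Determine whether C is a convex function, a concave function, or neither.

C is quadratic, so its Hessian is the constant matrix H = [[-10, 2, 6], [2, -8, 0], [6, 0, -6]].
Leading principal minors: -10, 76, -168.
Signs alternate −, +, − ⇒ H ≺ 0 ⇒ concave.

concave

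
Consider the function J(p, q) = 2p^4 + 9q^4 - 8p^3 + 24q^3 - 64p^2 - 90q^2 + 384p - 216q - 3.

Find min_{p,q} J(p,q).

-1995

J(p,q) separates as A(p) + B(q) − 3, so its minimum is min A + min B − 3.
A'(p) = 8(p - 4)(p - 3)(p + 4) vanishes at p ∈ {-4, 3, 4}; B'(q) = 36(q - 2)(q + 1)(q + 3) vanishes at q ∈ {-3, -1, 2}.
Local minima of A (where A''>0): A(-4)=-1536, A(4)=512. Local minima of B: B(-3)=-81, B(2)=-456.
So the global minimum of J is A(-4) + B(2) − 3 = -1536 − 456 − 3 = -1995, attained at (-4, 2).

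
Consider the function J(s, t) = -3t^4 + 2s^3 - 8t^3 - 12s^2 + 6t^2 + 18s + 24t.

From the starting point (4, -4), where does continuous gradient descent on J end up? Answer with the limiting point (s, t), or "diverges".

J is separable, so gradient descent decouples: s follows -∂J/∂s, t follows -∂J/∂t.
∂J/∂s = 6(s - 3)(s - 1); at s=4 this is 18, so s decreases.
∂J/∂t = -12(t - 1)(t + 1)(t + 2); at t=-4 this is 360, so t decreases.
The t-coordinate has no critical point in that direction and runs off to infinity.

diverges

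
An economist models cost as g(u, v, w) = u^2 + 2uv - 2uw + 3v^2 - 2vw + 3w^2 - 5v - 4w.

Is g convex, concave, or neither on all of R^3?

g is quadratic, so its Hessian is the constant matrix H = [[2, 2, -2], [2, 6, -2], [-2, -2, 6]].
Leading principal minors: 2, 8, 32.
All positive ⇒ H ≻ 0 ⇒ convex.

convex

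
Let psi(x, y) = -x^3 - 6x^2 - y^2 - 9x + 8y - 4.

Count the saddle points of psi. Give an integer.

psi separates as a function of x plus a function of y, so ∇psi=0 decouples.
∂psi/∂x = -3(x + 1)(x + 3) = 0 at x ∈ {-3, -1}; ∂psi/∂y = -2(y - 4) = 0 at y ∈ {4}.
The Hessian is diagonal: diag(psi_xx, psi_yy). Second derivatives: psi_xx(-3)=6, psi_xx(-1)=-6; psi_yy(4)=-2.
Saddle points occur where the two diagonal entries have opposite signs: (-3, 4). Count: 1.

1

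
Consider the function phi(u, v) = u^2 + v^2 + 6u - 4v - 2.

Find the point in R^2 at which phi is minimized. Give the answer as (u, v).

phi(u,v) separates as P(u) + Q(v) − 2, so its minimum is min P + min Q − 2.
P'(u) = 2u + 6 vanishes at u ∈ {-3}; Q'(v) = 2v - 4 vanishes at v ∈ {2}.
Local minima of P (where P''>0): P(-3)=-9. Local minima of Q: Q(2)=-4.
So the global minimum of phi is P(-3) + Q(2) − 2 = -9 − 4 − 2 = -15, attained at (-3, 2).

(-3, 2)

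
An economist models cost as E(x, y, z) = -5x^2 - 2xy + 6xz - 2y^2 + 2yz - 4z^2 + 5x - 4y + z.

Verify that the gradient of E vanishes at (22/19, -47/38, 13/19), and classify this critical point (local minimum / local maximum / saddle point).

local maximum

∇E = (-10x - 2y + 6z + 5, -2x - 4y + 2z - 4, 6x + 2y - 8z + 1); substituting (22/19, -47/38, 13/19) gives ∇E = (0, 0, 0), so (22/19, -47/38, 13/19) is indeed a critical point.
The Hessian is constant: H = [[-10, -2, 6], [-2, -4, 2], [6, 2, -8]].
Leading principal minors: Δ₁ = -10, Δ₂ = 36, Δ₃ = -152.
The minors alternate sign starting negative (−, +, −), so H is negative definite: a local maximum.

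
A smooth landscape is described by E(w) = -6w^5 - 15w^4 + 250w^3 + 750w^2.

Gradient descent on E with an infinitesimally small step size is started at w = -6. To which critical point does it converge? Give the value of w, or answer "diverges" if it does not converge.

E'(w) = -30w(w - 5)(w + 2)(w + 5), so E'(-6) = -7920.
Gradient descent moves in the -E' direction, i.e. w is increasing.
The nearest critical point in that direction is w = -5, where E'' = 4500 > 0 (a local minimum). The iterate converges there.

-5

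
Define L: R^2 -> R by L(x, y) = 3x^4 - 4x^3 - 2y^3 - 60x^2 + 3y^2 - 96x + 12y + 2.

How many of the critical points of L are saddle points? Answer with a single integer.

L separates as a function of x plus a function of y, so ∇L=0 decouples.
∂L/∂x = 12(x - 4)(x + 1)(x + 2) = 0 at x ∈ {-2, -1, 4}; ∂L/∂y = -6(y - 2)(y + 1) = 0 at y ∈ {-1, 2}.
The Hessian is diagonal: diag(L_xx, L_yy). Second derivatives: L_xx(-2)=72, L_xx(-1)=-60, L_xx(4)=360; L_yy(-1)=18, L_yy(2)=-18.
Saddle points occur where the two diagonal entries have opposite signs: (-2, 2), (-1, -1), (4, 2). Count: 3.

3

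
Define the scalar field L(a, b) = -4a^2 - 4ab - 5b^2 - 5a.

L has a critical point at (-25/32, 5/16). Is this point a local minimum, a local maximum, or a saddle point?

The Hessian of L is constant: H = [[-8, -4], [-4, -10]].
det(H) = (-8)·(-10) − (-4)² = 64.
det(H) > 0 and tr(H) = -18 < 0, so H is negative definite and the point is a local maximum.

local maximum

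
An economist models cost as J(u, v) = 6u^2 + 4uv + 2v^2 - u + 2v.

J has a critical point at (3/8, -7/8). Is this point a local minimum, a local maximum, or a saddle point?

local minimum

The Hessian of J is constant: H = [[12, 4], [4, 4]].
det(H) = 12·4 − 4² = 32.
det(H) > 0 and tr(H) = 16 > 0, so H is positive definite and the point is a local minimum.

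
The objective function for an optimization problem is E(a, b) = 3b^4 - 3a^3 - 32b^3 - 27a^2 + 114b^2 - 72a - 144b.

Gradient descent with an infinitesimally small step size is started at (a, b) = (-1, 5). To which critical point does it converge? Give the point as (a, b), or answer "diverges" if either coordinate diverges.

diverges

E is separable, so gradient descent decouples: a follows -∂E/∂a, b follows -∂E/∂b.
∂E/∂a = -9(a + 2)(a + 4); at a=-1 this is -27, so a increases.
∂E/∂b = 12(b - 4)(b - 3)(b - 1); at b=5 this is 96, so b decreases.
The a-coordinate has no critical point in that direction and runs off to infinity.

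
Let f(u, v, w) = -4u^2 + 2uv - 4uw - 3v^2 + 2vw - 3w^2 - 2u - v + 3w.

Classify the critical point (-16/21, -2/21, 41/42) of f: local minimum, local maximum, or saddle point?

local maximum

The Hessian is constant: H = [[-8, 2, -4], [2, -6, 2], [-4, 2, -6]].
Leading principal minors: Δ₁ = -8, Δ₂ = 44, Δ₃ = -168.
The minors alternate sign starting negative (−, +, −), so H is negative definite: a local maximum.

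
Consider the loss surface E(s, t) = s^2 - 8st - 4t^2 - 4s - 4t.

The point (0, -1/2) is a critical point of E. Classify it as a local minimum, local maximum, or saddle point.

The Hessian of E is constant: H = [[2, -8], [-8, -8]].
det(H) = 2·(-8) − (-8)² = -80.
Since det(H) < 0, H is indefinite and the critical point is a saddle point.

saddle point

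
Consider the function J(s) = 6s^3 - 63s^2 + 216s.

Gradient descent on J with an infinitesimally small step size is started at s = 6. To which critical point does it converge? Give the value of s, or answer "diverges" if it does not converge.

4

J'(s) = 18(s - 4)(s - 3), so J'(6) = 108.
Gradient descent moves in the -J' direction, i.e. s is decreasing.
The nearest critical point in that direction is s = 4, where J'' = 18 > 0 (a local minimum). The iterate converges there.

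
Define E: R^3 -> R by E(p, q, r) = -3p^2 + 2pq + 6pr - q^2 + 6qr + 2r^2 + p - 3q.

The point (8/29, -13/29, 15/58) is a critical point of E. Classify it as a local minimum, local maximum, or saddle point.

The Hessian is constant: H = [[-6, 2, 6], [2, -2, 6], [6, 6, 4]].
Leading principal minors: Δ₁ = -6, Δ₂ = 8, Δ₃ = 464.
The minors fit neither the all-positive nor the alternating-sign pattern, so H is indefinite: a saddle point.

saddle point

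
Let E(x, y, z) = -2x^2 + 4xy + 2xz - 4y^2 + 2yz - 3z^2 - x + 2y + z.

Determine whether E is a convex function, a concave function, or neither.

E is quadratic, so its Hessian is the constant matrix H = [[-4, 4, 2], [4, -8, 2], [2, 2, -6]].
Leading principal minors: -4, 16, -16.
Signs alternate −, +, − ⇒ H ≺ 0 ⇒ concave.

concave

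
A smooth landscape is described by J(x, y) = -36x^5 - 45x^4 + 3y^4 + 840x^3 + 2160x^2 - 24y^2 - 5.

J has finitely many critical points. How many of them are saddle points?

6

J separates as a function of x plus a function of y, so ∇J=0 decouples.
∂J/∂x = -180x(x - 4)(x + 2)(x + 3) = 0 at x ∈ {-3, -2, 0, 4}; ∂J/∂y = 12y(y - 2)(y + 2) = 0 at y ∈ {-2, 0, 2}.
The Hessian is diagonal: diag(J_xx, J_yy). Second derivatives: J_xx(-3)=3780, J_xx(-2)=-2160, J_xx(0)=4320, J_xx(4)=-30240; J_yy(-2)=96, J_yy(0)=-48, J_yy(2)=96.
Saddle points occur where the two diagonal entries have opposite signs: (-3, 0), (-2, -2), (-2, 2), (0, 0), (4, -2), (4, 2). Count: 6.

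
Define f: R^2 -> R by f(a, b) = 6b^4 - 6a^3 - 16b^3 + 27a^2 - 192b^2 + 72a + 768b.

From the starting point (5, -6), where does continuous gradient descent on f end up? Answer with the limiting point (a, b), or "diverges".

diverges

f is separable, so gradient descent decouples: a follows -∂f/∂a, b follows -∂f/∂b.
∂f/∂a = -18(a - 4)(a + 1); at a=5 this is -108, so a increases.
∂f/∂b = 24(b - 4)(b - 2)(b + 4); at b=-6 this is -3840, so b increases.
The a-coordinate has no critical point in that direction and runs off to infinity.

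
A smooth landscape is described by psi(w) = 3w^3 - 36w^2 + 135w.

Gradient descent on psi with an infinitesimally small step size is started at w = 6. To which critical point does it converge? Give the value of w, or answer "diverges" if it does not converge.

psi'(w) = 9(w - 5)(w - 3), so psi'(6) = 27.
Gradient descent moves in the -psi' direction, i.e. w is decreasing.
The nearest critical point in that direction is w = 5, where psi'' = 18 > 0 (a local minimum). The iterate converges there.

5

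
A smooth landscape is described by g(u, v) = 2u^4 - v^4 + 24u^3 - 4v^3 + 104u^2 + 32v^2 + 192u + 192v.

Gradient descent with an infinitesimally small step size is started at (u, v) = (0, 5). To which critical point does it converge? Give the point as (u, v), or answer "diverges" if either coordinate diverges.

g is separable, so gradient descent decouples: u follows -∂g/∂u, v follows -∂g/∂v.
∂g/∂u = 8(u + 2)(u + 3)(u + 4); at u=0 this is 192, so u decreases.
∂g/∂v = -4(v - 4)(v + 3)(v + 4); at v=5 this is -288, so v increases.
The v-coordinate has no critical point in that direction and runs off to infinity.

diverges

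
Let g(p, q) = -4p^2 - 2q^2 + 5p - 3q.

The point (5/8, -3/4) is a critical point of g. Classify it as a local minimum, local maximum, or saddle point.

local maximum

The Hessian of g is constant: H = [[-8, 0], [0, -4]].
det(H) = (-8)·(-4) − 0² = 32.
det(H) > 0 and tr(H) = -12 < 0, so H is negative definite and the point is a local maximum.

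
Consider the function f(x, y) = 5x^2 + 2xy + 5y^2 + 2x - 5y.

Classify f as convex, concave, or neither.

convex

f is quadratic, so its Hessian is the constant matrix H = [[10, 2], [2, 10]].
det(H) = 96, tr(H) = 20.
det(H) > 0 and tr(H) > 0, so H is positive definite everywhere: convex.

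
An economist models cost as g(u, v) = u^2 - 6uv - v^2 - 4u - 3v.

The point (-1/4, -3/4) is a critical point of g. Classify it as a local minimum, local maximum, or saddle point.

saddle point

The Hessian of g is constant: H = [[2, -6], [-6, -2]].
det(H) = 2·(-2) − (-6)² = -40.
Since det(H) < 0, H is indefinite and the critical point is a saddle point.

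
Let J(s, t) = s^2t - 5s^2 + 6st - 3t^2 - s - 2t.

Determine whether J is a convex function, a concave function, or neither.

neither

The term s^2t is cubic, so the Hessian is not constant.
∂²J/∂s² = 2t - 10, which takes both signs as t varies (negative for sufficiently negative t). A diagonal entry of the Hessian changing sign means the Hessian is neither positive- nor negative-semidefinite on all of R^2.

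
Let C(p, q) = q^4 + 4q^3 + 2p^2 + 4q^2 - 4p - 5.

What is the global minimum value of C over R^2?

C(p,q) separates as A(p) + B(q) − 5, so its minimum is min A + min B − 5.
A'(p) = 4p - 4 vanishes at p ∈ {1}; B'(q) = 4q(q + 1)(q + 2) vanishes at q ∈ {-2, -1, 0}.
Local minima of A (where A''>0): A(1)=-2. Local minima of B: B(-2)=0, B(0)=0.
So the global minimum of C is A(1) + B(-2) − 5 = -2 + 0 − 5 = -7, attained at (1, -2).

-7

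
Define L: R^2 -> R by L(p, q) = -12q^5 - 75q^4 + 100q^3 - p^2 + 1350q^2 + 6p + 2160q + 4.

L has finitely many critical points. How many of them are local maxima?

L separates as a function of p plus a function of q, so ∇L=0 decouples.
∂L/∂p = -2(p - 3) = 0 at p ∈ {3}; ∂L/∂q = -60(q - 3)(q + 1)(q + 3)(q + 4) = 0 at q ∈ {-4, -3, -1, 3}.
The Hessian is diagonal: diag(L_pp, L_qq). Second derivatives: L_pp(3)=-2; L_qq(-4)=1260, L_qq(-3)=-720, L_qq(-1)=1440, L_qq(3)=-10080.
Local maxima occur where both diagonal entries negative: (3, -3), (3, 3). Count: 2.

2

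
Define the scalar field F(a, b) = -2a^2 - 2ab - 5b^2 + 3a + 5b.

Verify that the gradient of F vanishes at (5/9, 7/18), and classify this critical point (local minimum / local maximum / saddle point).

local maximum

∇F = (-4a - 2b + 3, -2a - 10b + 5); substituting (5/9, 7/18) gives ∇F = (0, 0), so (5/9, 7/18) is indeed a critical point.
The Hessian of F is constant: H = [[-4, -2], [-2, -10]].
det(H) = (-4)·(-10) − (-2)² = 36.
det(H) > 0 and tr(H) = -14 < 0, so H is negative definite and the point is a local maximum.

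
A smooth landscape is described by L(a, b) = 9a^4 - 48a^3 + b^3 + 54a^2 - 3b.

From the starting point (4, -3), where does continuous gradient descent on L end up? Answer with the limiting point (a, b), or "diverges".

diverges

L is separable, so gradient descent decouples: a follows -∂L/∂a, b follows -∂L/∂b.
∂L/∂a = 36a(a - 3)(a - 1); at a=4 this is 432, so a decreases.
∂L/∂b = 3(b - 1)(b + 1); at b=-3 this is 24, so b decreases.
The b-coordinate has no critical point in that direction and runs off to infinity.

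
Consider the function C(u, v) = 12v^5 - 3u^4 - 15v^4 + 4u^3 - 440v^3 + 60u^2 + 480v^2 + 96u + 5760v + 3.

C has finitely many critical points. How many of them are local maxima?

4

C separates as a function of u plus a function of v, so ∇C=0 decouples.
∂C/∂u = -12(u - 4)(u + 1)(u + 2) = 0 at u ∈ {-2, -1, 4}; ∂C/∂v = 60(v - 4)(v - 3)(v + 2)(v + 4) = 0 at v ∈ {-4, -2, 3, 4}.
The Hessian is diagonal: diag(C_uu, C_vv). Second derivatives: C_uu(-2)=-72, C_uu(-1)=60, C_uu(4)=-360; C_vv(-4)=-6720, C_vv(-2)=3600, C_vv(3)=-2100, C_vv(4)=2880.
Local maxima occur where both diagonal entries negative: (-2, -4), (-2, 3), (4, -4), (4, 3). Count: 4.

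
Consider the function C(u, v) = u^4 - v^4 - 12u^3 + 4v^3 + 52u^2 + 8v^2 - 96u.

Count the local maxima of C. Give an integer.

2

C separates as a function of u plus a function of v, so ∇C=0 decouples.
∂C/∂u = 4(u - 4)(u - 3)(u - 2) = 0 at u ∈ {2, 3, 4}; ∂C/∂v = -4v(v - 4)(v + 1) = 0 at v ∈ {-1, 0, 4}.
The Hessian is diagonal: diag(C_uu, C_vv). Second derivatives: C_uu(2)=8, C_uu(3)=-4, C_uu(4)=8; C_vv(-1)=-20, C_vv(0)=16, C_vv(4)=-80.
Local maxima occur where both diagonal entries negative: (3, -1), (3, 4). Count: 2.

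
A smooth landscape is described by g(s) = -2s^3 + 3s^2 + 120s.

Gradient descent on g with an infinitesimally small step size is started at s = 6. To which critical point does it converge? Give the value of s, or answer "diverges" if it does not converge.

diverges

g'(s) = -6(s - 5)(s + 4), so g'(6) = -60.
Gradient descent moves in the -g' direction, i.e. s is increasing.
There is no critical point above s=6, and g' keeps the same sign, so the iterate runs off to +∞.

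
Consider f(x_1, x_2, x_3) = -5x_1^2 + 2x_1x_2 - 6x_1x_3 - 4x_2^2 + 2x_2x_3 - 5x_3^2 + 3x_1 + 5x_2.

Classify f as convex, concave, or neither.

f is quadratic, so its Hessian is the constant matrix H = [[-10, 2, -6], [2, -8, 2], [-6, 2, -10]].
Leading principal minors: -10, 76, -480.
Signs alternate −, +, − ⇒ H ≺ 0 ⇒ concave.

concave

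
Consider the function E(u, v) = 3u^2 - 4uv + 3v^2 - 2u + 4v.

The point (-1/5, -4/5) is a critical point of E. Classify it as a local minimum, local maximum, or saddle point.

The Hessian of E is constant: H = [[6, -4], [-4, 6]].
det(H) = 6·6 − (-4)² = 20.
det(H) > 0 and tr(H) = 12 > 0, so H is positive definite and the point is a local minimum.

local minimum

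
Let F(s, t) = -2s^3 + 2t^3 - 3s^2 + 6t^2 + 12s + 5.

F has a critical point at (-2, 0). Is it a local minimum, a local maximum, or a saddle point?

local minimum

The mixed partial ∂²F/∂s∂t is 0, so the Hessian at any point is diag(F_ss, F_tt) = diag(-6(2s + 1), 12(t + 1)).
At (-2, 0): H = diag(18, 12).
Both eigenvalues are positive, so H is positive definite: a local minimum.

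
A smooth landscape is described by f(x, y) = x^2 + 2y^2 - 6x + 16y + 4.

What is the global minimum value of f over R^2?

-37

f(x,y) separates as P(x) + Q(y) + 4, so its minimum is min P + min Q + 4.
P'(x) = 2x - 6 vanishes at x ∈ {3}; Q'(y) = 4y + 16 vanishes at y ∈ {-4}.
Local minima of P (where P''>0): P(3)=-9. Local minima of Q: Q(-4)=-32.
So the global minimum of f is P(3) + Q(-4) + 4 = -9 − 32 + 4 = -37, attained at (3, -4).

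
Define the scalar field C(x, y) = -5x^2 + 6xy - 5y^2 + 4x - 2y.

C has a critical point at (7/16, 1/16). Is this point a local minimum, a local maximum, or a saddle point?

The Hessian of C is constant: H = [[-10, 6], [6, -10]].
det(H) = (-10)·(-10) − 6² = 64.
det(H) > 0 and tr(H) = -20 < 0, so H is negative definite and the point is a local maximum.

local maximum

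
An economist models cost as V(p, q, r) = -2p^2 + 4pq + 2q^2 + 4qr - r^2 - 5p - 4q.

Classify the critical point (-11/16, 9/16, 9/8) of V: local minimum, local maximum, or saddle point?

The Hessian is constant: H = [[-4, 4, 0], [4, 4, 4], [0, 4, -2]].
Leading principal minors: Δ₁ = -4, Δ₂ = -32, Δ₃ = 128.
The minors fit neither the all-positive nor the alternating-sign pattern, so H is indefinite: a saddle point.

saddle point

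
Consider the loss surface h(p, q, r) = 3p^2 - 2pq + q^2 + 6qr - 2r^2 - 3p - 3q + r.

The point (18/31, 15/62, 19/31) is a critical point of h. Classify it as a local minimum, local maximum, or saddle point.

The Hessian is constant: H = [[6, -2, 0], [-2, 2, 6], [0, 6, -4]].
Leading principal minors: Δ₁ = 6, Δ₂ = 8, Δ₃ = -248.
The minors fit neither the all-positive nor the alternating-sign pattern, so H is indefinite: a saddle point.

saddle point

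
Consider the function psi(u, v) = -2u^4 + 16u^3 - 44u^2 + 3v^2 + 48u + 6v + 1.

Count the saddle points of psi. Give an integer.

2

psi separates as a function of u plus a function of v, so ∇psi=0 decouples.
∂psi/∂u = -8(u - 3)(u - 2)(u - 1) = 0 at u ∈ {1, 2, 3}; ∂psi/∂v = 6(v + 1) = 0 at v ∈ {-1}.
The Hessian is diagonal: diag(psi_uu, psi_vv). Second derivatives: psi_uu(1)=-16, psi_uu(2)=8, psi_uu(3)=-16; psi_vv(-1)=6.
Saddle points occur where the two diagonal entries have opposite signs: (1, -1), (3, -1). Count: 2.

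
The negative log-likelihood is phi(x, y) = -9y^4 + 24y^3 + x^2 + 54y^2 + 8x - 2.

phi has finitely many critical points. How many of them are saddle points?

2

phi separates as a function of x plus a function of y, so ∇phi=0 decouples.
∂phi/∂x = 2(x + 4) = 0 at x ∈ {-4}; ∂phi/∂y = -36y(y - 3)(y + 1) = 0 at y ∈ {-1, 0, 3}.
The Hessian is diagonal: diag(phi_xx, phi_yy). Second derivatives: phi_xx(-4)=2; phi_yy(-1)=-144, phi_yy(0)=108, phi_yy(3)=-432.
Saddle points occur where the two diagonal entries have opposite signs: (-4, -1), (-4, 3). Count: 2.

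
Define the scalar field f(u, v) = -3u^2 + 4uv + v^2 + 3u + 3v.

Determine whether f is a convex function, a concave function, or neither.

f is quadratic, so its Hessian is the constant matrix H = [[-6, 4], [4, 2]].
det(H) = -28, tr(H) = -4.
det(H) < 0, so H is indefinite: neither convex nor concave.

neither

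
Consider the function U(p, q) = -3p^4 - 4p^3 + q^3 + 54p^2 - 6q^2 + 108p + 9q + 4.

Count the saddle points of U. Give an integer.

3

U separates as a function of p plus a function of q, so ∇U=0 decouples.
∂U/∂p = -12(p - 3)(p + 1)(p + 3) = 0 at p ∈ {-3, -1, 3}; ∂U/∂q = 3(q - 3)(q - 1) = 0 at q ∈ {1, 3}.
The Hessian is diagonal: diag(U_pp, U_qq). Second derivatives: U_pp(-3)=-144, U_pp(-1)=96, U_pp(3)=-288; U_qq(1)=-6, U_qq(3)=6.
Saddle points occur where the two diagonal entries have opposite signs: (-3, 3), (-1, 1), (3, 3). Count: 3.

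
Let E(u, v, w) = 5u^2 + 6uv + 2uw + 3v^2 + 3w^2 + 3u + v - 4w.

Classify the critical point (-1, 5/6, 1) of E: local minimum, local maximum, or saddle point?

local minimum

The Hessian is constant: H = [[10, 6, 2], [6, 6, 0], [2, 0, 6]].
Leading principal minors: Δ₁ = 10, Δ₂ = 24, Δ₃ = 120.
All leading minors are positive, so H is positive definite: a local minimum.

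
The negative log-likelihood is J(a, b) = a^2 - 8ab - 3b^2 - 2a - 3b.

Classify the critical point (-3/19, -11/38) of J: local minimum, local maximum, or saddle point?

saddle point

The Hessian of J is constant: H = [[2, -8], [-8, -6]].
det(H) = 2·(-6) − (-8)² = -76.
Since det(H) < 0, H is indefinite and the critical point is a saddle point.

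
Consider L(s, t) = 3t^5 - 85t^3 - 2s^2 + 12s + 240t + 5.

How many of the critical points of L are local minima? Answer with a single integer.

0

L separates as a function of s plus a function of t, so ∇L=0 decouples.
∂L/∂s = -4(s - 3) = 0 at s ∈ {3}; ∂L/∂t = 15(t - 4)(t - 1)(t + 1)(t + 4) = 0 at t ∈ {-4, -1, 1, 4}.
The Hessian is diagonal: diag(L_ss, L_tt). Second derivatives: L_ss(3)=-4; L_tt(-4)=-1800, L_tt(-1)=450, L_tt(1)=-450, L_tt(4)=1800.
Local minima occur where both diagonal entries positive: none. Count: 0.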